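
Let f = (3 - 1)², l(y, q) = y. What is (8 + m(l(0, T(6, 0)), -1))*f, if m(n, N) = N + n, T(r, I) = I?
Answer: 28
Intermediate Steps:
f = 4 (f = 2² = 4)
(8 + m(l(0, T(6, 0)), -1))*f = (8 + (-1 + 0))*4 = (8 - 1)*4 = 7*4 = 28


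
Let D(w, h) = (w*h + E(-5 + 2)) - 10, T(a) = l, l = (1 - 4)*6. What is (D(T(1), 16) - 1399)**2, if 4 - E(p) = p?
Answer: 2856100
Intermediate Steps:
l = -18 (l = -3*6 = -18)
E(p) = 4 - p
T(a) = -18
D(w, h) = -3 + h*w (D(w, h) = (w*h + (4 - (-5 + 2))) - 10 = (h*w + (4 - 1*(-3))) - 10 = (h*w + (4 + 3)) - 10 = (h*w + 7) - 10 = (7 + h*w) - 10 = -3 + h*w)
(D(T(1), 16) - 1399)**2 = ((-3 + 16*(-18)) - 1399)**2 = ((-3 - 288) - 1399)**2 = (-291 - 1399)**2 = (-1690)**2 = 2856100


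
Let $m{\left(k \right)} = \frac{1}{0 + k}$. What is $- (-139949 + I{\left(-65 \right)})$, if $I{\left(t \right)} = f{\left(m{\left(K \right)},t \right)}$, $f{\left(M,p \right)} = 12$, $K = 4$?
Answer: $139937$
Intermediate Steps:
$m{\left(k \right)} = \frac{1}{k}$
$I{\left(t \right)} = 12$
$- (-139949 + I{\left(-65 \right)}) = - (-139949 + 12) = \left(-1\right) \left(-139937\right) = 139937$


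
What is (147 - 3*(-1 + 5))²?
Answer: 18225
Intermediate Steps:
(147 - 3*(-1 + 5))² = (147 - 3*4)² = (147 - 12)² = 135² = 18225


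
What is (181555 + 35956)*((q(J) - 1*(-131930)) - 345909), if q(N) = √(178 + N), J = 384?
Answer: -46542786269 + 217511*√562 ≈ -4.6538e+10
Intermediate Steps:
(181555 + 35956)*((q(J) - 1*(-131930)) - 345909) = (181555 + 35956)*((√(178 + 384) - 1*(-131930)) - 345909) = 217511*((√562 + 131930) - 345909) = 217511*((131930 + √562) - 345909) = 217511*(-213979 + √562) = -46542786269 + 217511*√562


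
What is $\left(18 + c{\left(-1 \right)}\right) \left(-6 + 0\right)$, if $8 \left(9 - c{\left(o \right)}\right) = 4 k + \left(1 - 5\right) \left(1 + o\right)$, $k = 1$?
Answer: $-159$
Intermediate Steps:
$c{\left(o \right)} = 9 + \frac{o}{2}$ ($c{\left(o \right)} = 9 - \frac{4 \cdot 1 + \left(1 - 5\right) \left(1 + o\right)}{8} = 9 - \frac{4 - 4 \left(1 + o\right)}{8} = 9 - \frac{4 - \left(4 + 4 o\right)}{8} = 9 - \frac{\left(-4\right) o}{8} = 9 + \frac{o}{2}$)
$\left(18 + c{\left(-1 \right)}\right) \left(-6 + 0\right) = \left(18 + \left(9 + \frac{1}{2} \left(-1\right)\right)\right) \left(-6 + 0\right) = \left(18 + \left(9 - \frac{1}{2}\right)\right) \left(-6\right) = \left(18 + \frac{17}{2}\right) \left(-6\right) = \frac{53}{2} \left(-6\right) = -159$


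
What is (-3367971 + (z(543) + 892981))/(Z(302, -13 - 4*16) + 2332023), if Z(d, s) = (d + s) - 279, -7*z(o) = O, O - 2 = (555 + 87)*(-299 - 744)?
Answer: -16655326/16323783 ≈ -1.0203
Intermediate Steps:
O = -669604 (O = 2 + (555 + 87)*(-299 - 744) = 2 + 642*(-1043) = 2 - 669606 = -669604)
z(o) = 669604/7 (z(o) = -⅐*(-669604) = 669604/7)
Z(d, s) = -279 + d + s
(-3367971 + (z(543) + 892981))/(Z(302, -13 - 4*16) + 2332023) = (-3367971 + (669604/7 + 892981))/((-279 + 302 + (-13 - 4*16)) + 2332023) = (-3367971 + 6920471/7)/((-279 + 302 + (-13 - 64)) + 2332023) = -16655326/(7*((-279 + 302 - 77) + 2332023)) = -16655326/(7*(-54 + 2332023)) = -16655326/7/2331969 = -16655326/7*1/2331969 = -16655326/16323783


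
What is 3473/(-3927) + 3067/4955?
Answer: -5164606/19458285 ≈ -0.26542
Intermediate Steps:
3473/(-3927) + 3067/4955 = 3473*(-1/3927) + 3067*(1/4955) = -3473/3927 + 3067/4955 = -5164606/19458285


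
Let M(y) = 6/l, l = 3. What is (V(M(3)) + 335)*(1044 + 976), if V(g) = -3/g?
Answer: 673670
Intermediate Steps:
M(y) = 2 (M(y) = 6/3 = 6*(1/3) = 2)
(V(M(3)) + 335)*(1044 + 976) = (-3/2 + 335)*(1044 + 976) = (-3*1/2 + 335)*2020 = (-3/2 + 335)*2020 = (667/2)*2020 = 673670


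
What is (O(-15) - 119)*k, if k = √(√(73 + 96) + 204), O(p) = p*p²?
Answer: -3494*√217 ≈ -51470.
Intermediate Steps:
O(p) = p³
k = √217 (k = √(√169 + 204) = √(13 + 204) = √217 ≈ 14.731)
(O(-15) - 119)*k = ((-15)³ - 119)*√217 = (-3375 - 119)*√217 = -3494*√217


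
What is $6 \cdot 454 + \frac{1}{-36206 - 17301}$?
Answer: $\frac{145753067}{53507} \approx 2724.0$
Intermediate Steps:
$6 \cdot 454 + \frac{1}{-36206 - 17301} = 2724 + \frac{1}{-53507} = 2724 - \frac{1}{53507} = \frac{145753067}{53507}$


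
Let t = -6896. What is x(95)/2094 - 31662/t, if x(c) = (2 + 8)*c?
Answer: 18212857/3610056 ≈ 5.0450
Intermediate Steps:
x(c) = 10*c
x(95)/2094 - 31662/t = (10*95)/2094 - 31662/(-6896) = 950*(1/2094) - 31662*(-1/6896) = 475/1047 + 15831/3448 = 18212857/3610056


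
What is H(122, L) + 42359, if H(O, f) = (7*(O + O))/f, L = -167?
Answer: 7072245/167 ≈ 42349.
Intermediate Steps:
H(O, f) = 14*O/f (H(O, f) = (7*(2*O))/f = (14*O)/f = 14*O/f)
H(122, L) + 42359 = 14*122/(-167) + 42359 = 14*122*(-1/167) + 42359 = -1708/167 + 42359 = 7072245/167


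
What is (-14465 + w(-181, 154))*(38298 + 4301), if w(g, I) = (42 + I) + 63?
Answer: -605161394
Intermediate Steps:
w(g, I) = 105 + I
(-14465 + w(-181, 154))*(38298 + 4301) = (-14465 + (105 + 154))*(38298 + 4301) = (-14465 + 259)*42599 = -14206*42599 = -605161394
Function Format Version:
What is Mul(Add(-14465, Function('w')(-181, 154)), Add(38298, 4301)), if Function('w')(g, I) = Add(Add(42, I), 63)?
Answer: -605161394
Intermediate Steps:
Function('w')(g, I) = Add(105, I)
Mul(Add(-14465, Function('w')(-181, 154)), Add(38298, 4301)) = Mul(Add(-14465, Add(105, 154)), Add(38298, 4301)) = Mul(Add(-14465, 259), 42599) = Mul(-14206, 42599) = -605161394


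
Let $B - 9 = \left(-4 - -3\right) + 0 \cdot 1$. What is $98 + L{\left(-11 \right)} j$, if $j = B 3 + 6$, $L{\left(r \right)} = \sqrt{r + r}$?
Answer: $98 + 30 i \sqrt{22} \approx 98.0 + 140.71 i$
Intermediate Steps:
$L{\left(r \right)} = \sqrt{2} \sqrt{r}$ ($L{\left(r \right)} = \sqrt{2 r} = \sqrt{2} \sqrt{r}$)
$B = 8$ ($B = 9 + \left(\left(-4 - -3\right) + 0 \cdot 1\right) = 9 + \left(\left(-4 + 3\right) + 0\right) = 9 + \left(-1 + 0\right) = 9 - 1 = 8$)
$j = 30$ ($j = 8 \cdot 3 + 6 = 24 + 6 = 30$)
$98 + L{\left(-11 \right)} j = 98 + \sqrt{2} \sqrt{-11} \cdot 30 = 98 + \sqrt{2} i \sqrt{11} \cdot 30 = 98 + i \sqrt{22} \cdot 30 = 98 + 30 i \sqrt{22}$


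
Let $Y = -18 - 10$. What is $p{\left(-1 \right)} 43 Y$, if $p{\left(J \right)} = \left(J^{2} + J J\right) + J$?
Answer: $-1204$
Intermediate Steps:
$Y = -28$ ($Y = -18 - 10 = -28$)
$p{\left(J \right)} = J + 2 J^{2}$ ($p{\left(J \right)} = \left(J^{2} + J^{2}\right) + J = 2 J^{2} + J = J + 2 J^{2}$)
$p{\left(-1 \right)} 43 Y = - (1 + 2 \left(-1\right)) 43 \left(-28\right) = - (1 - 2) 43 \left(-28\right) = \left(-1\right) \left(-1\right) 43 \left(-28\right) = 1 \cdot 43 \left(-28\right) = 43 \left(-28\right) = -1204$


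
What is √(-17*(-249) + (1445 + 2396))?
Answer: √8074 ≈ 89.855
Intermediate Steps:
√(-17*(-249) + (1445 + 2396)) = √(4233 + 3841) = √8074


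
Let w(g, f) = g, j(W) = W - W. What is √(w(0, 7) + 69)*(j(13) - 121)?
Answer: -121*√69 ≈ -1005.1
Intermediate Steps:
j(W) = 0
√(w(0, 7) + 69)*(j(13) - 121) = √(0 + 69)*(0 - 121) = √69*(-121) = -121*√69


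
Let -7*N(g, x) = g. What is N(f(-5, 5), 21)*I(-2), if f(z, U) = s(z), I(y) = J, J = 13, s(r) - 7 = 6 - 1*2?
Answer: -143/7 ≈ -20.429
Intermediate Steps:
s(r) = 11 (s(r) = 7 + (6 - 1*2) = 7 + (6 - 2) = 7 + 4 = 11)
I(y) = 13
f(z, U) = 11
N(g, x) = -g/7
N(f(-5, 5), 21)*I(-2) = -1/7*11*13 = -11/7*13 = -143/7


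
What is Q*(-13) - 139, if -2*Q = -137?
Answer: -2059/2 ≈ -1029.5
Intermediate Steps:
Q = 137/2 (Q = -½*(-137) = 137/2 ≈ 68.500)
Q*(-13) - 139 = (137/2)*(-13) - 139 = -1781/2 - 139 = -2059/2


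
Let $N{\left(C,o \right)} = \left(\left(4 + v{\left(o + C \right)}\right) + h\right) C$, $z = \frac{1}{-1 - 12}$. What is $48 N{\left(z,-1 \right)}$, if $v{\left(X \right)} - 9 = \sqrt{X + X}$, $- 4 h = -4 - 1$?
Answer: $- \frac{684}{13} - \frac{96 i \sqrt{91}}{169} \approx -52.615 - 5.4188 i$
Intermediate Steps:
$z = - \frac{1}{13}$ ($z = \frac{1}{-13} = - \frac{1}{13} \approx -0.076923$)
$h = \frac{5}{4}$ ($h = - \frac{-4 - 1}{4} = \left(- \frac{1}{4}\right) \left(-5\right) = \frac{5}{4} \approx 1.25$)
$v{\left(X \right)} = 9 + \sqrt{2} \sqrt{X}$ ($v{\left(X \right)} = 9 + \sqrt{X + X} = 9 + \sqrt{2 X} = 9 + \sqrt{2} \sqrt{X}$)
$N{\left(C,o \right)} = C \left(\frac{57}{4} + \sqrt{2} \sqrt{C + o}\right)$ ($N{\left(C,o \right)} = \left(\left(4 + \left(9 + \sqrt{2} \sqrt{o + C}\right)\right) + \frac{5}{4}\right) C = \left(\left(4 + \left(9 + \sqrt{2} \sqrt{C + o}\right)\right) + \frac{5}{4}\right) C = \left(\left(13 + \sqrt{2} \sqrt{C + o}\right) + \frac{5}{4}\right) C = \left(\frac{57}{4} + \sqrt{2} \sqrt{C + o}\right) C = C \left(\frac{57}{4} + \sqrt{2} \sqrt{C + o}\right)$)
$48 N{\left(z,-1 \right)} = 48 \cdot \frac{1}{4} \left(- \frac{1}{13}\right) \left(57 + 4 \sqrt{2 \left(- \frac{1}{13}\right) + 2 \left(-1\right)}\right) = 48 \cdot \frac{1}{4} \left(- \frac{1}{13}\right) \left(57 + 4 \sqrt{- \frac{2}{13} - 2}\right) = 48 \cdot \frac{1}{4} \left(- \frac{1}{13}\right) \left(57 + 4 \sqrt{- \frac{28}{13}}\right) = 48 \cdot \frac{1}{4} \left(- \frac{1}{13}\right) \left(57 + 4 \frac{2 i \sqrt{91}}{13}\right) = 48 \cdot \frac{1}{4} \left(- \frac{1}{13}\right) \left(57 + \frac{8 i \sqrt{91}}{13}\right) = 48 \left(- \frac{57}{52} - \frac{2 i \sqrt{91}}{169}\right) = - \frac{684}{13} - \frac{96 i \sqrt{91}}{169}$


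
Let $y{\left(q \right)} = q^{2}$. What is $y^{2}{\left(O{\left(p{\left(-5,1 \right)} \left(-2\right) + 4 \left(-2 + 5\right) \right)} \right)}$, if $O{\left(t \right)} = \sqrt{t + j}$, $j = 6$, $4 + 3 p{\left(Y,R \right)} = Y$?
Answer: $576$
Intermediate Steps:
$p{\left(Y,R \right)} = - \frac{4}{3} + \frac{Y}{3}$
$O{\left(t \right)} = \sqrt{6 + t}$ ($O{\left(t \right)} = \sqrt{t + 6} = \sqrt{6 + t}$)
$y^{2}{\left(O{\left(p{\left(-5,1 \right)} \left(-2\right) + 4 \left(-2 + 5\right) \right)} \right)} = \left(\left(\sqrt{6 + \left(\left(- \frac{4}{3} + \frac{1}{3} \left(-5\right)\right) \left(-2\right) + 4 \left(-2 + 5\right)\right)}\right)^{2}\right)^{2} = \left(\left(\sqrt{6 + \left(\left(- \frac{4}{3} - \frac{5}{3}\right) \left(-2\right) + 4 \cdot 3\right)}\right)^{2}\right)^{2} = \left(\left(\sqrt{6 + \left(\left(-3\right) \left(-2\right) + 12\right)}\right)^{2}\right)^{2} = \left(\left(\sqrt{6 + \left(6 + 12\right)}\right)^{2}\right)^{2} = \left(\left(\sqrt{6 + 18}\right)^{2}\right)^{2} = \left(\left(\sqrt{24}\right)^{2}\right)^{2} = \left(\left(2 \sqrt{6}\right)^{2}\right)^{2} = 24^{2} = 576$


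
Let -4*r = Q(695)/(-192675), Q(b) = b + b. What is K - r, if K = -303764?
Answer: -23411091619/77070 ≈ -3.0376e+5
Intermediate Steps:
Q(b) = 2*b
r = 139/77070 (r = -2*695/(4*(-192675)) = -695*(-1)/(2*192675) = -¼*(-278/38535) = 139/77070 ≈ 0.0018036)
K - r = -303764 - 1*139/77070 = -303764 - 139/77070 = -23411091619/77070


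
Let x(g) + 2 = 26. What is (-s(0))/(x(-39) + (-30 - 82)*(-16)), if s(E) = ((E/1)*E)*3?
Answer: 0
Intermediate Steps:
x(g) = 24 (x(g) = -2 + 26 = 24)
s(E) = 3*E² (s(E) = ((E*1)*E)*3 = (E*E)*3 = E²*3 = 3*E²)
(-s(0))/(x(-39) + (-30 - 82)*(-16)) = (-3*0²)/(24 + (-30 - 82)*(-16)) = (-3*0)/(24 - 112*(-16)) = (-1*0)/(24 + 1792) = 0/1816 = 0*(1/1816) = 0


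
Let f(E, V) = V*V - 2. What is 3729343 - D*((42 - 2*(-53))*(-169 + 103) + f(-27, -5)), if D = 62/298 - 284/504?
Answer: 69949657097/18774 ≈ 3.7259e+6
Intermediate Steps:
D = -6673/18774 (D = 62*(1/298) - 284*1/504 = 31/149 - 71/126 = -6673/18774 ≈ -0.35544)
f(E, V) = -2 + V² (f(E, V) = V² - 2 = -2 + V²)
3729343 - D*((42 - 2*(-53))*(-169 + 103) + f(-27, -5)) = 3729343 - (-6673)*((42 - 2*(-53))*(-169 + 103) + (-2 + (-5)²))/18774 = 3729343 - (-6673)*((42 + 106)*(-66) + (-2 + 25))/18774 = 3729343 - (-6673)*(148*(-66) + 23)/18774 = 3729343 - (-6673)*(-9768 + 23)/18774 = 3729343 - (-6673)*(-9745)/18774 = 3729343 - 1*65028385/18774 = 3729343 - 65028385/18774 = 69949657097/18774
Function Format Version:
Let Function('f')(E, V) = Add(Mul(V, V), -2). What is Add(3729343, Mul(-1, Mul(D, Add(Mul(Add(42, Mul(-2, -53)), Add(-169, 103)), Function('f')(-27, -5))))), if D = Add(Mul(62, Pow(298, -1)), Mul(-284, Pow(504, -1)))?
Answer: Rational(69949657097, 18774) ≈ 3.7259e+6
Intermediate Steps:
D = Rational(-6673, 18774) (D = Add(Mul(62, Rational(1, 298)), Mul(-284, Rational(1, 504))) = Add(Rational(31, 149), Rational(-71, 126)) = Rational(-6673, 18774) ≈ -0.35544)
Function('f')(E, V) = Add(-2, Pow(V, 2)) (Function('f')(E, V) = Add(Pow(V, 2), -2) = Add(-2, Pow(V, 2)))
Add(3729343, Mul(-1, Mul(D, Add(Mul(Add(42, Mul(-2, -53)), Add(-169, 103)), Function('f')(-27, -5))))) = Add(3729343, Mul(-1, Mul(Rational(-6673, 18774), Add(Mul(Add(42, Mul(-2, -53)), Add(-169, 103)), Add(-2, Pow(-5, 2)))))) = Add(3729343, Mul(-1, Mul(Rational(-6673, 18774), Add(Mul(Add(42, 106), -66), Add(-2, 25))))) = Add(3729343, Mul(-1, Mul(Rational(-6673, 18774), Add(Mul(148, -66), 23)))) = Add(3729343, Mul(-1, Mul(Rational(-6673, 18774), Add(-9768, 23)))) = Add(3729343, Mul(-1, Mul(Rational(-6673, 18774), -9745))) = Add(3729343, Mul(-1, Rational(65028385, 18774))) = Add(3729343, Rational(-65028385, 18774)) = Rational(69949657097, 18774)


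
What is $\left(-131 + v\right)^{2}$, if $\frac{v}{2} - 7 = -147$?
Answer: $168921$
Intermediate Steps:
$v = -280$ ($v = 14 + 2 \left(-147\right) = 14 - 294 = -280$)
$\left(-131 + v\right)^{2} = \left(-131 - 280\right)^{2} = \left(-411\right)^{2} = 168921$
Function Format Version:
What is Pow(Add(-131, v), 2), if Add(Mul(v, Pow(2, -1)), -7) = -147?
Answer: 168921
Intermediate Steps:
v = -280 (v = Add(14, Mul(2, -147)) = Add(14, -294) = -280)
Pow(Add(-131, v), 2) = Pow(Add(-131, -280), 2) = Pow(-411, 2) = 168921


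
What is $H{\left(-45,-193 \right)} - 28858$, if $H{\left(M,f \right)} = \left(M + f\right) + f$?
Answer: $-29289$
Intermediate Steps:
$H{\left(M,f \right)} = M + 2 f$
$H{\left(-45,-193 \right)} - 28858 = \left(-45 + 2 \left(-193\right)\right) - 28858 = \left(-45 - 386\right) - 28858 = -431 - 28858 = -29289$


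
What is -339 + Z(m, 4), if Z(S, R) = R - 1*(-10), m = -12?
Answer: -325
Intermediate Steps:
Z(S, R) = 10 + R (Z(S, R) = R + 10 = 10 + R)
-339 + Z(m, 4) = -339 + (10 + 4) = -339 + 14 = -325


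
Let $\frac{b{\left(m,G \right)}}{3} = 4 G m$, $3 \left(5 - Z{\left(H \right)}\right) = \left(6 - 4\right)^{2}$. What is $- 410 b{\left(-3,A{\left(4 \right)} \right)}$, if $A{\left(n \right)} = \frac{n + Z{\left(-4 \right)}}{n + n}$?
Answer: $14145$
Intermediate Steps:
$Z{\left(H \right)} = \frac{11}{3}$ ($Z{\left(H \right)} = 5 - \frac{\left(6 - 4\right)^{2}}{3} = 5 - \frac{2^{2}}{3} = 5 - \frac{4}{3} = \frac{11}{3}$)
$A{\left(n \right)} = \frac{\frac{11}{3} + n}{2 n}$ ($A{\left(n \right)} = \frac{n + \frac{11}{3}}{n + n} = \frac{\frac{11}{3} + n}{2 n}$)
$b{\left(m,G \right)} = 12 G m$ ($b{\left(m,G \right)} = 3 \cdot 4 G m = 12 G m$)
$- 410 b{\left(-3,A{\left(4 \right)} \right)} = - 410 \cdot 12 \frac{11 + 3 \cdot 4}{6 \cdot 4} \left(-3\right) = - 410 \cdot 12 \cdot \frac{1}{6} \cdot \frac{1}{4} \left(11 + 12\right) \left(-3\right) = - 410 \cdot 12 \cdot \frac{1}{6} \cdot \frac{1}{4} \cdot 23 \left(-3\right) = - 410 \cdot 12 \cdot \frac{23}{24} \left(-3\right) = \left(-410\right) \left(- \frac{69}{2}\right) = 14145$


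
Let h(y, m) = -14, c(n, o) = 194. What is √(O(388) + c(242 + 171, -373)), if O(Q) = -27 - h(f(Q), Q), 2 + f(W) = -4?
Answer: √181 ≈ 13.454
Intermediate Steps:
f(W) = -6 (f(W) = -2 - 4 = -6)
O(Q) = -13 (O(Q) = -27 - 1*(-14) = -27 + 14 = -13)
√(O(388) + c(242 + 171, -373)) = √(-13 + 194) = √181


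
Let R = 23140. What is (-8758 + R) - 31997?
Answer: -17615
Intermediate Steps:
(-8758 + R) - 31997 = (-8758 + 23140) - 31997 = 14382 - 31997 = -17615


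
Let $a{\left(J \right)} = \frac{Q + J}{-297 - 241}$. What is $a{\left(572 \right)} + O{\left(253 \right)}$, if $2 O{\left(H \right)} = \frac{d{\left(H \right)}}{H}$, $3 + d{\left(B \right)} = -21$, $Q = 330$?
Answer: $- \frac{117331}{68057} \approx -1.724$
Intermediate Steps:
$d{\left(B \right)} = -24$ ($d{\left(B \right)} = -3 - 21 = -24$)
$a{\left(J \right)} = - \frac{165}{269} - \frac{J}{538}$ ($a{\left(J \right)} = \frac{330 + J}{-297 - 241} = \frac{330 + J}{-538} = \left(330 + J\right) \left(- \frac{1}{538}\right) = - \frac{165}{269} - \frac{J}{538}$)
$O{\left(H \right)} = - \frac{12}{H}$ ($O{\left(H \right)} = \frac{\left(-24\right) \frac{1}{H}}{2} = - \frac{12}{H}$)
$a{\left(572 \right)} + O{\left(253 \right)} = \left(- \frac{165}{269} - \frac{286}{269}\right) - \frac{12}{253} = - \frac{451}{269} - \frac{12}{253} = - \frac{117331}{68057}$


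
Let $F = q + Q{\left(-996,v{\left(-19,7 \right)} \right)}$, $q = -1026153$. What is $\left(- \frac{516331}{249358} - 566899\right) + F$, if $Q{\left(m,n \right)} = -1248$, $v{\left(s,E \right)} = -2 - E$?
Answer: $- \frac{397551975731}{249358} \approx -1.5943 \cdot 10^{6}$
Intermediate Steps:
$F = -1027401$ ($F = -1026153 - 1248 = -1027401$)
$\left(- \frac{516331}{249358} - 566899\right) + F = \left(- \frac{516331}{249358} - 566899\right) - 1027401 = - \frac{141361317173}{249358} - 1027401 = - \frac{397551975731}{249358}$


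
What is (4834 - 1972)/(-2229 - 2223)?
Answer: -9/14 ≈ -0.64286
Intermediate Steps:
(4834 - 1972)/(-2229 - 2223) = 2862/(-4452) = 2862*(-1/4452) = -9/14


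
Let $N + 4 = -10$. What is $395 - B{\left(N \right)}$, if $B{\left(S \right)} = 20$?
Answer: $375$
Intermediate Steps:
$N = -14$ ($N = -4 - 10 = -14$)
$395 - B{\left(N \right)} = 395 - 20 = 375$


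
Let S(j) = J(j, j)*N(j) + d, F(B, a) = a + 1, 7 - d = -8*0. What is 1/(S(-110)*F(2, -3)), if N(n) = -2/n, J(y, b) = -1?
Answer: -55/768 ≈ -0.071615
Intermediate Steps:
d = 7 (d = 7 - (-2)*4*0 = 7 - (-2)*0 = 7 - 1*0 = 7 + 0 = 7)
F(B, a) = 1 + a
S(j) = 7 + 2/j (S(j) = -(-2)/j + 7 = 2/j + 7 = 7 + 2/j)
1/(S(-110)*F(2, -3)) = 1/((7 + 2/(-110))*(1 - 3)) = 1/((7 + 2*(-1/110))*(-2)) = 1/((7 - 1/55)*(-2)) = 1/((384/55)*(-2)) = 1/(-768/55) = -55/768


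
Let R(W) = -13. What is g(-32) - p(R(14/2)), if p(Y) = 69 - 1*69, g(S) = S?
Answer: -32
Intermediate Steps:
p(Y) = 0 (p(Y) = 69 - 69 = 0)
g(-32) - p(R(14/2)) = -32 - 1*0 = -32 + 0 = -32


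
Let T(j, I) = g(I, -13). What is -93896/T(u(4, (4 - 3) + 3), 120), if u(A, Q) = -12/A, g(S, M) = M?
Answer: 93896/13 ≈ 7222.8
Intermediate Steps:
T(j, I) = -13
-93896/T(u(4, (4 - 3) + 3), 120) = -93896/(-13) = -93896*(-1/13) = 93896/13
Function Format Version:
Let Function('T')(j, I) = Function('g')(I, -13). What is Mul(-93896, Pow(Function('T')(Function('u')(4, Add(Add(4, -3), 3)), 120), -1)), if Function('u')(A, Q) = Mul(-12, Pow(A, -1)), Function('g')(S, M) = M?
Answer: Rational(93896, 13) ≈ 7222.8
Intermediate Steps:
Function('T')(j, I) = -13
Mul(-93896, Pow(Function('T')(Function('u')(4, Add(Add(4, -3), 3)), 120), -1)) = Mul(-93896, Pow(-13, -1)) = Mul(-93896, Rational(-1, 13)) = Rational(93896, 13)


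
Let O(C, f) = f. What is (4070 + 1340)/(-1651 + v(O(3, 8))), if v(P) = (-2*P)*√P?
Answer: -8931910/2723753 + 173120*√2/2723753 ≈ -3.1894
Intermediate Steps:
v(P) = -2*P^(3/2)
(4070 + 1340)/(-1651 + v(O(3, 8))) = (4070 + 1340)/(-1651 - 32*√2) = 5410/(-1651 - 32*√2)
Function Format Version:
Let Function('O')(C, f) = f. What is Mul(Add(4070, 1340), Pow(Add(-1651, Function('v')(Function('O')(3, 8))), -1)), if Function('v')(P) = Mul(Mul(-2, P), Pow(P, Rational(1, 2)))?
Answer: Add(Rational(-8931910, 2723753), Mul(Rational(173120, 2723753), Pow(2, Rational(1, 2)))) ≈ -3.1894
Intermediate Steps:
Function('v')(P) = Mul(-2, Pow(P, Rational(3, 2)))
Mul(Add(4070, 1340), Pow(Add(-1651, Function('v')(Function('O')(3, 8))), -1)) = Mul(Add(4070, 1340), Pow(Add(-1651, Mul(-2, Pow(8, Rational(3, 2)))), -1)) = Mul(5410, Pow(Add(-1651, Mul(-2, Mul(16, Pow(2, Rational(1, 2))))), -1)) = Mul(5410, Pow(Add(-1651, Mul(-32, Pow(2, Rational(1, 2)))), -1))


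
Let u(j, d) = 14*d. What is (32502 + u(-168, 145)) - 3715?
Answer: 30817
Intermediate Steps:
(32502 + u(-168, 145)) - 3715 = (32502 + 14*145) - 3715 = (32502 + 2030) - 3715 = 34532 - 3715 = 30817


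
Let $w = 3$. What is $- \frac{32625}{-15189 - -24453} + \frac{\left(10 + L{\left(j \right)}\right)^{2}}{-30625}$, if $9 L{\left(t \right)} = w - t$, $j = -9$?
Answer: $- \frac{3000991603}{851130000} \approx -3.5259$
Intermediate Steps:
$L{\left(t \right)} = \frac{1}{3} - \frac{t}{9}$ ($L{\left(t \right)} = \frac{3 - t}{9} = \frac{1}{3} - \frac{t}{9}$)
$- \frac{32625}{-15189 - -24453} + \frac{\left(10 + L{\left(j \right)}\right)^{2}}{-30625} = - \frac{32625}{-15189 - -24453} + \frac{\left(10 + \left(\frac{1}{3} - -1\right)\right)^{2}}{-30625} = - \frac{32625}{-15189 + 24453} + \left(10 + \left(\frac{1}{3} + 1\right)\right)^{2} \left(- \frac{1}{30625}\right) = - \frac{32625}{9264} + \left(10 + \frac{4}{3}\right)^{2} \left(- \frac{1}{30625}\right) = \left(-32625\right) \frac{1}{9264} + \left(\frac{34}{3}\right)^{2} \left(- \frac{1}{30625}\right) = - \frac{10875}{3088} + \frac{1156}{9} \left(- \frac{1}{30625}\right) = - \frac{10875}{3088} - \frac{1156}{275625} = - \frac{3000991603}{851130000}$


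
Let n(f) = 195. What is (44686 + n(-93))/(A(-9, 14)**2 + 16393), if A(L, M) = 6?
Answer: 44881/16429 ≈ 2.7318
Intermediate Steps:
(44686 + n(-93))/(A(-9, 14)**2 + 16393) = (44686 + 195)/(6**2 + 16393) = 44881/(36 + 16393) = 44881/16429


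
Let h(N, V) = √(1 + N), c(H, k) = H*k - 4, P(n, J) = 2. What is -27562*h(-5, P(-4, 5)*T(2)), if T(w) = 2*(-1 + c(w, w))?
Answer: -55124*I ≈ -55124.0*I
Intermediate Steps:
c(H, k) = -4 + H*k
T(w) = -10 + 2*w² (T(w) = 2*(-1 + (-4 + w*w)) = 2*(-1 + (-4 + w²)) = 2*(-5 + w²) = -10 + 2*w²)
-27562*h(-5, P(-4, 5)*T(2)) = -27562*√(1 - 5) = -55124*I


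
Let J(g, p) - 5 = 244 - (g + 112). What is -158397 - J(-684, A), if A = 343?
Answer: -159218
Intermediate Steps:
J(g, p) = 137 - g (J(g, p) = 5 + (244 - (g + 112)) = 5 + (244 - (112 + g)) = 5 + (244 + (-112 - g)) = 5 + (132 - g) = 137 - g)
-158397 - J(-684, A) = -158397 - (137 - 1*(-684)) = -158397 - (137 + 684) = -158397 - 1*821 = -158397 - 821 = -159218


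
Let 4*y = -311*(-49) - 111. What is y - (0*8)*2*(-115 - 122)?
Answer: 3782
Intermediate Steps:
y = 3782 (y = (-311*(-49) - 111)/4 = (15239 - 111)/4 = (1/4)*15128 = 3782)
y - (0*8)*2*(-115 - 122) = 3782 - (0*8)*2*(-115 - 122) = 3782 - 0*2*(-237) = 3782 - 0*(-237) = 3782 - 1*0 = 3782 + 0 = 3782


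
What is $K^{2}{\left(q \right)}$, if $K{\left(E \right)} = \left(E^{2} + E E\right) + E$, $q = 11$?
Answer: $64009$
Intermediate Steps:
$K{\left(E \right)} = E + 2 E^{2}$ ($K{\left(E \right)} = \left(E^{2} + E^{2}\right) + E = 2 E^{2} + E = E + 2 E^{2}$)
$K^{2}{\left(q \right)} = \left(11 \left(1 + 2 \cdot 11\right)\right)^{2} = \left(11 \left(1 + 22\right)\right)^{2} = \left(11 \cdot 23\right)^{2} = 253^{2} = 64009$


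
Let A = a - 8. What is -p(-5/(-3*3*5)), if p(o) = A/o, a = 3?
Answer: 45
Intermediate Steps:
A = -5 (A = 3 - 8 = -5)
p(o) = -5/o
-p(-5/(-3*3*5)) = -(-5)/((-5/(-3*3*5))) = -(-5)/((-5/((-9*5)))) = -(-5)/((-5/(-45))) = -(-5)/((-5*(-1/45))) = -(-5)/1/9 = -(-5)*9 = -1*(-45) = 45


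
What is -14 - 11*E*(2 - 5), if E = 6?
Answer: 184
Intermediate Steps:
-14 - 11*E*(2 - 5) = -14 - 66*(2 - 5) = -14 - 66*(-3) = -14 - 11*(-18) = -14 + 198 = 184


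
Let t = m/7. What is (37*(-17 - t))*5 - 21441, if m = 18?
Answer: -175432/7 ≈ -25062.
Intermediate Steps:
t = 18/7 ≈ 2.5714
(37*(-17 - t))*5 - 21441 = (37*(-17 - 1*18/7))*5 - 21441 = (37*(-17 - 18/7))*5 - 21441 = (37*(-137/7))*5 - 21441 = -5069/7*5 - 21441 = -25345/7 - 21441 = -175432/7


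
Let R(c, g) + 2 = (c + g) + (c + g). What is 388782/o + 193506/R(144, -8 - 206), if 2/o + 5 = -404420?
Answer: -5581777289178/71 ≈ -7.8617e+10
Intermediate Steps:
o = -2/404425 (o = 2/(-5 - 404420) = 2/(-404425) = 2*(-1/404425) = -2/404425 ≈ -4.9453e-6)
R(c, g) = -2 + 2*c + 2*g (R(c, g) = -2 + ((c + g) + (c + g)) = -2 + (2*c + 2*g) = -2 + 2*c + 2*g)
388782/o + 193506/R(144, -8 - 206) = 388782/(-2/404425) + 193506/(-2 + 2*144 + 2*(-8 - 206)) = 388782*(-404425/2) + 193506/(-2 + 288 + 2*(-214)) = -78616580175 + 193506/(-2 + 288 - 428) = -78616580175 + 193506/(-142) = -78616580175 + 193506*(-1/142) = -78616580175 - 96753/71 = -5581777289178/71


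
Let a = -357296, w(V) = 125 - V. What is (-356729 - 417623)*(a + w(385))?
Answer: 276874203712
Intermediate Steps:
(-356729 - 417623)*(a + w(385)) = (-356729 - 417623)*(-357296 + (125 - 1*385)) = -774352*(-357296 + (125 - 385)) = -774352*(-357296 - 260) = -774352*(-357556) = 276874203712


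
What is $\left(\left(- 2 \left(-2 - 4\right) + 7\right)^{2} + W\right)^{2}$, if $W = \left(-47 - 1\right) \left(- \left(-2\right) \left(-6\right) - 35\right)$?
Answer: $6848689$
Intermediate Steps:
$W = 2256$ ($W = - 48 \left(\left(-1\right) 12 - 35\right) = - 48 \left(-12 - 35\right) = \left(-48\right) \left(-47\right) = 2256$)
$\left(\left(- 2 \left(-2 - 4\right) + 7\right)^{2} + W\right)^{2} = \left(\left(- 2 \left(-2 - 4\right) + 7\right)^{2} + 2256\right)^{2} = \left(\left(\left(-2\right) \left(-6\right) + 7\right)^{2} + 2256\right)^{2} = \left(\left(12 + 7\right)^{2} + 2256\right)^{2} = \left(19^{2} + 2256\right)^{2} = \left(361 + 2256\right)^{2} = 2617^{2} = 6848689$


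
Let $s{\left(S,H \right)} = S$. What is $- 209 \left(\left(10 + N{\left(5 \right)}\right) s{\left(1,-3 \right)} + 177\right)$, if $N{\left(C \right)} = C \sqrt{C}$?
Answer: $-39083 - 1045 \sqrt{5} \approx -41420.0$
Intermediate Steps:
$N{\left(C \right)} = C^{\frac{3}{2}}$
$- 209 \left(\left(10 + N{\left(5 \right)}\right) s{\left(1,-3 \right)} + 177\right) = - 209 \left(\left(10 + 5^{\frac{3}{2}}\right) 1 + 177\right) = - 209 \left(\left(10 + 5 \sqrt{5}\right) 1 + 177\right) = - 209 \left(\left(10 + 5 \sqrt{5}\right) + 177\right) = - 209 \left(187 + 5 \sqrt{5}\right) = -39083 - 1045 \sqrt{5}$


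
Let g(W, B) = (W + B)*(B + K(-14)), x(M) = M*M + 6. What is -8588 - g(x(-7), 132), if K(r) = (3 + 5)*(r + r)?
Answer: 8616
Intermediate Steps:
K(r) = 16*r (K(r) = 8*(2*r) = 16*r)
x(M) = 6 + M² (x(M) = M² + 6 = 6 + M²)
g(W, B) = (-224 + B)*(B + W) (g(W, B) = (W + B)*(B + 16*(-14)) = (B + W)*(B - 224) = (B + W)*(-224 + B) = (-224 + B)*(B + W))
-8588 - g(x(-7), 132) = -8588 - (132² - 224*132 - 224*(6 + (-7)²) + 132*(6 + (-7)²)) = -8588 - (17424 - 29568 - 224*(6 + 49) + 132*(6 + 49)) = -8588 - (17424 - 29568 - 224*55 + 132*55) = -8588 - (17424 - 29568 - 12320 + 7260) = -8588 - 1*(-17204) = -8588 + 17204 = 8616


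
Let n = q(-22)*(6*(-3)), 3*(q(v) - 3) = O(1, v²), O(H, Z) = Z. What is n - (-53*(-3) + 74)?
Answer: -3191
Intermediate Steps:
q(v) = 3 + v²/3
n = -2958 (n = (3 + (⅓)*(-22)²)*(6*(-3)) = (3 + (⅓)*484)*(-18) = (3 + 484/3)*(-18) = (493/3)*(-18) = -2958)
n - (-53*(-3) + 74) = -2958 - (-53*(-3) + 74) = -2958 - (159 + 74) = -2958 - 1*233 = -2958 - 233 = -3191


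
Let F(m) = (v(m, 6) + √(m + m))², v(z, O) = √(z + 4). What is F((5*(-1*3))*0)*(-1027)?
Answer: -4108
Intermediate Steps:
v(z, O) = √(4 + z)
F(m) = (√(4 + m) + √2*√m)² (F(m) = (√(4 + m) + √(m + m))² = (√(4 + m) + √(2*m))² = (√(4 + m) + √2*√m)²)
F((5*(-1*3))*0)*(-1027) = (√(4 + (5*(-1*3))*0) + √2*√((5*(-1*3))*0))²*(-1027) = (√(4 + (5*(-3))*0) + √2*√((5*(-3))*0))²*(-1027) = (√(4 - 15*0) + √2*√(-15*0))²*(-1027) = (√(4 + 0) + √2*√0)²*(-1027) = (√4 + √2*0)²*(-1027) = (2 + 0)²*(-1027) = 2²*(-1027) = 4*(-1027) = -4108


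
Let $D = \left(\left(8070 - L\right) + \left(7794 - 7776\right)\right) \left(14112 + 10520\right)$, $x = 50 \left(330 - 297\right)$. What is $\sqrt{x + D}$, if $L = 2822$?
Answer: $\sqrt{129713762} \approx 11389.0$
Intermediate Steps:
$x = 1650$ ($x = 50 \cdot 33 = 1650$)
$D = 129712112$ ($D = \left(\left(8070 - 2822\right) + \left(7794 - 7776\right)\right) \left(14112 + 10520\right) = \left(\left(8070 - 2822\right) + 18\right) 24632 = \left(5248 + 18\right) 24632 = 5266 \cdot 24632 = 129712112$)
$\sqrt{x + D} = \sqrt{1650 + 129712112} = \sqrt{129713762}$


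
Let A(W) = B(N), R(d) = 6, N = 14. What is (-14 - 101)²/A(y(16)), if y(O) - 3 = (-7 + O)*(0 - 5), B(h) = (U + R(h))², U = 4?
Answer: 529/4 ≈ 132.25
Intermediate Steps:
B(h) = 100 (B(h) = (4 + 6)² = 10² = 100)
y(O) = 38 - 5*O (y(O) = 3 + (-7 + O)*(0 - 5) = 3 + (-7 + O)*(-5) = 3 + (35 - 5*O) = 38 - 5*O)
A(W) = 100
(-14 - 101)²/A(y(16)) = (-14 - 101)²/100 = (-115)²*(1/100) = 13225*(1/100) = 529/4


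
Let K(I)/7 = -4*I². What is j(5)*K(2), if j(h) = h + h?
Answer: -1120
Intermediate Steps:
K(I) = -28*I² (K(I) = 7*(-4*I²) = -28*I²)
j(h) = 2*h
j(5)*K(2) = (2*5)*(-28*2²) = 10*(-28*4) = 10*(-112) = -1120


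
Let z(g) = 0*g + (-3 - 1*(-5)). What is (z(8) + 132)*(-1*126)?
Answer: -16884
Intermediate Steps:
z(g) = 2 (z(g) = 0 + (-3 + 5) = 0 + 2 = 2)
(z(8) + 132)*(-1*126) = (2 + 132)*(-1*126) = 134*(-126) = -16884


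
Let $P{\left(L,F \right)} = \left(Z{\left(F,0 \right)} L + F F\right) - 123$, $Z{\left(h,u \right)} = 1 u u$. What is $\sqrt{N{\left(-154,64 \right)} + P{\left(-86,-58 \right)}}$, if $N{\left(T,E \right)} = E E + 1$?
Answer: $\sqrt{7338} \approx 85.662$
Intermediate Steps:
$Z{\left(h,u \right)} = u^{2}$ ($Z{\left(h,u \right)} = u u = u^{2}$)
$N{\left(T,E \right)} = 1 + E^{2}$ ($N{\left(T,E \right)} = E^{2} + 1 = 1 + E^{2}$)
$P{\left(L,F \right)} = -123 + F^{2}$ ($P{\left(L,F \right)} = \left(0^{2} L + F F\right) - 123 = \left(0 L + F^{2}\right) - 123 = \left(0 + F^{2}\right) - 123 = F^{2} - 123 = -123 + F^{2}$)
$\sqrt{N{\left(-154,64 \right)} + P{\left(-86,-58 \right)}} = \sqrt{\left(1 + 64^{2}\right) - \left(123 - \left(-58\right)^{2}\right)} = \sqrt{\left(1 + 4096\right) + \left(-123 + 3364\right)} = \sqrt{4097 + 3241} = \sqrt{7338}$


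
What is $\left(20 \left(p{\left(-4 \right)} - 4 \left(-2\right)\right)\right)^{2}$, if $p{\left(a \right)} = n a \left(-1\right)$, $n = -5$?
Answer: $57600$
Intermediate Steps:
$p{\left(a \right)} = 5 a$ ($p{\left(a \right)} = - 5 a \left(-1\right) = 5 a$)
$\left(20 \left(p{\left(-4 \right)} - 4 \left(-2\right)\right)\right)^{2} = \left(20 \left(5 \left(-4\right) - 4 \left(-2\right)\right)\right)^{2} = \left(20 \left(-20 - -8\right)\right)^{2} = \left(20 \left(-20 + 8\right)\right)^{2} = \left(20 \left(-12\right)\right)^{2} = \left(-240\right)^{2} = 57600$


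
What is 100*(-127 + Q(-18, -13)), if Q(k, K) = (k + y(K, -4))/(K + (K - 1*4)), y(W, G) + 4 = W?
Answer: -37750/3 ≈ -12583.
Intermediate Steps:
y(W, G) = -4 + W
Q(k, K) = (-4 + K + k)/(-4 + 2*K) (Q(k, K) = (k + (-4 + K))/(K + (K - 1*4)) = (-4 + K + k)/(K + (K - 4)) = (-4 + K + k)/(K + (-4 + K)) = (-4 + K + k)/(-4 + 2*K))
100*(-127 + Q(-18, -13)) = 100*(-127 + (-4 - 13 - 18)/(2*(-2 - 13))) = 100*(-127 + (½)*(-35)/(-15)) = 100*(-127 + (½)*(-1/15)*(-35)) = 100*(-127 + 7/6) = 100*(-755/6) = -37750/3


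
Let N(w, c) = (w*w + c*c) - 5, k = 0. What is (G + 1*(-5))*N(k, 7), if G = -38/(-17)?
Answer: -2068/17 ≈ -121.65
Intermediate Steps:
G = 38/17 (G = -38*(-1/17) = 38/17 ≈ 2.2353)
N(w, c) = -5 + c**2 + w**2 (N(w, c) = (w**2 + c**2) - 5 = (c**2 + w**2) - 5 = -5 + c**2 + w**2)
(G + 1*(-5))*N(k, 7) = (38/17 + 1*(-5))*(-5 + 7**2 + 0**2) = (38/17 - 5)*(-5 + 49 + 0) = -47/17*44 = -2068/17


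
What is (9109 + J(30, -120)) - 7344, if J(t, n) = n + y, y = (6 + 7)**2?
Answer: 1814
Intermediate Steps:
y = 169 (y = 13**2 = 169)
J(t, n) = 169 + n (J(t, n) = n + 169 = 169 + n)
(9109 + J(30, -120)) - 7344 = (9109 + (169 - 120)) - 7344 = (9109 + 49) - 7344 = 9158 - 7344 = 1814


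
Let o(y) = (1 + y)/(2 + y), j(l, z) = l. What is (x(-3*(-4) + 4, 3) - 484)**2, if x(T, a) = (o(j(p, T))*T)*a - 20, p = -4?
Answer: 186624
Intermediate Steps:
o(y) = (1 + y)/(2 + y)
x(T, a) = -20 + 3*T*a/2 (x(T, a) = (((1 - 4)/(2 - 4))*T)*a - 20 = ((-3/(-2))*T)*a - 20 = ((-1/2*(-3))*T)*a - 20 = (3*T/2)*a - 20 = 3*T*a/2 - 20 = -20 + 3*T*a/2)
(x(-3*(-4) + 4, 3) - 484)**2 = ((-20 + (3/2)*(-3*(-4) + 4)*3) - 484)**2 = ((-20 + (3/2)*(12 + 4)*3) - 484)**2 = ((-20 + (3/2)*16*3) - 484)**2 = ((-20 + 72) - 484)**2 = (52 - 484)**2 = (-432)**2 = 186624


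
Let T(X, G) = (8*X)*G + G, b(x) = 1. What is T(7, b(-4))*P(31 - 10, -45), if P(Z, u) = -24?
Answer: -1368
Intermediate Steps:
T(X, G) = G + 8*G*X (T(X, G) = 8*G*X + G = G + 8*G*X)
T(7, b(-4))*P(31 - 10, -45) = (1*(1 + 8*7))*(-24) = (1*(1 + 56))*(-24) = (1*57)*(-24) = 57*(-24) = -1368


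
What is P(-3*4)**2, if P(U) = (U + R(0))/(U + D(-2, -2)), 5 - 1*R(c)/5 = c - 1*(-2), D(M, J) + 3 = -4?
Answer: 9/361 ≈ 0.024931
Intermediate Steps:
D(M, J) = -7 (D(M, J) = -3 - 4 = -7)
R(c) = 15 - 5*c (R(c) = 25 - 5*(c - 1*(-2)) = 25 - 5*(c + 2) = 25 - 5*(2 + c) = 25 + (-10 - 5*c) = 15 - 5*c)
P(U) = (15 + U)/(-7 + U) (P(U) = (U + (15 - 5*0))/(U - 7) = (U + (15 + 0))/(-7 + U) = (U + 15)/(-7 + U) = (15 + U)/(-7 + U))
P(-3*4)**2 = ((15 - 3*4)/(-7 - 3*4))**2 = ((15 - 12)/(-7 - 12))**2 = (3/(-19))**2 = (-1/19*3)**2 = (-3/19)**2 = 9/361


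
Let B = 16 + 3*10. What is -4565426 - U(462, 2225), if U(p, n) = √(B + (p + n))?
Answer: -4565426 - √2733 ≈ -4.5655e+6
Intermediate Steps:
B = 46 (B = 16 + 30 = 46)
U(p, n) = √(46 + n + p) (U(p, n) = √(46 + (p + n)) = √(46 + (n + p)) = √(46 + n + p))
-4565426 - U(462, 2225) = -4565426 - √(46 + 2225 + 462) = -4565426 - √2733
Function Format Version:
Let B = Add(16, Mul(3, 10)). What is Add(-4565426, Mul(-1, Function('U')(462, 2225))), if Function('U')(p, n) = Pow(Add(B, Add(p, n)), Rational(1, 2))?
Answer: Add(-4565426, Mul(-1, Pow(2733, Rational(1, 2)))) ≈ -4.5655e+6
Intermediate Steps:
B = 46 (B = Add(16, 30) = 46)
Function('U')(p, n) = Pow(Add(46, n, p), Rational(1, 2)) (Function('U')(p, n) = Pow(Add(46, Add(p, n)), Rational(1, 2)) = Pow(Add(46, Add(n, p)), Rational(1, 2)) = Pow(Add(46, n, p), Rational(1, 2)))
Add(-4565426, Mul(-1, Function('U')(462, 2225))) = Add(-4565426, Mul(-1, Pow(Add(46, 2225, 462), Rational(1, 2)))) = Add(-4565426, Mul(-1, Pow(2733, Rational(1, 2))))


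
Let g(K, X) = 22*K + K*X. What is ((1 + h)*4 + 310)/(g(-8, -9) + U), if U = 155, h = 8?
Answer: 346/51 ≈ 6.7843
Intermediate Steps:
((1 + h)*4 + 310)/(g(-8, -9) + U) = ((1 + 8)*4 + 310)/(-8*(22 - 9) + 155) = (9*4 + 310)/(-8*13 + 155) = (36 + 310)/(-104 + 155) = 346/51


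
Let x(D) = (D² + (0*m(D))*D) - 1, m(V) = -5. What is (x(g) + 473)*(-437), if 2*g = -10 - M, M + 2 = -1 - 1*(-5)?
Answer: -221996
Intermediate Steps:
M = 2 (M = -2 + (-1 - 1*(-5)) = -2 + (-1 + 5) = -2 + 4 = 2)
g = -6 (g = (-10 - 1*2)/2 = (-10 - 2)/2 = (½)*(-12) = -6)
x(D) = -1 + D² (x(D) = (D² + (0*(-5))*D) - 1 = (D² + 0*D) - 1 = (D² + 0) - 1 = D² - 1 = -1 + D²)
(x(g) + 473)*(-437) = ((-1 + (-6)²) + 473)*(-437) = ((-1 + 36) + 473)*(-437) = (35 + 473)*(-437) = 508*(-437) = -221996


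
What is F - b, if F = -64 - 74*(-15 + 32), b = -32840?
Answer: 31518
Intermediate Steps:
F = -1322 (F = -64 - 74*17 = -64 - 1258 = -1322)
F - b = -1322 - 1*(-32840) = -1322 + 32840 = 31518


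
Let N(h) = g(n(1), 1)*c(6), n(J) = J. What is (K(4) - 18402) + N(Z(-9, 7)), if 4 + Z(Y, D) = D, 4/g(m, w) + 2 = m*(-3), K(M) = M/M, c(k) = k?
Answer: -92029/5 ≈ -18406.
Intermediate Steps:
K(M) = 1
g(m, w) = 4/(-2 - 3*m) (g(m, w) = 4/(-2 + m*(-3)) = 4/(-2 - 3*m))
Z(Y, D) = -4 + D
N(h) = -24/5 (N(h) = -4/(2 + 3*1)*6 = -4/(2 + 3)*6 = -4/5*6 = -4*⅕*6 = -⅘*6 = -24/5)
(K(4) - 18402) + N(Z(-9, 7)) = (1 - 18402) - 24/5 = -18401 - 24/5 = -92029/5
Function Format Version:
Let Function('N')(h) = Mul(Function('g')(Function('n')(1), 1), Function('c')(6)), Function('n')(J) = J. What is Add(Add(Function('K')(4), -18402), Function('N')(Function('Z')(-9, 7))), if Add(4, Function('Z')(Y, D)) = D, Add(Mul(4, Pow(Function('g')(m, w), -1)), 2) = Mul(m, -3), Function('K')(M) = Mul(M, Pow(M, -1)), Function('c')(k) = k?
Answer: Rational(-92029, 5) ≈ -18406.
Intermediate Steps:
Function('K')(M) = 1
Function('g')(m, w) = Mul(4, Pow(Add(-2, Mul(-3, m)), -1)) (Function('g')(m, w) = Mul(4, Pow(Add(-2, Mul(m, -3)), -1)) = Mul(4, Pow(Add(-2, Mul(-3, m)), -1)))
Function('Z')(Y, D) = Add(-4, D)
Function('N')(h) = Rational(-24, 5) (Function('N')(h) = Mul(Mul(-4, Pow(Add(2, Mul(3, 1)), -1)), 6) = Mul(Mul(-4, Pow(Add(2, 3), -1)), 6) = Mul(Mul(-4, Pow(5, -1)), 6) = Mul(Mul(-4, Rational(1, 5)), 6) = Mul(Rational(-4, 5), 6) = Rational(-24, 5))
Add(Add(Function('K')(4), -18402), Function('N')(Function('Z')(-9, 7))) = Add(Add(1, -18402), Rational(-24, 5)) = Add(-18401, Rational(-24, 5)) = Rational(-92029, 5)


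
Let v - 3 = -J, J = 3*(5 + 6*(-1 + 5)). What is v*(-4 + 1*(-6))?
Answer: 840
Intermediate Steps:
J = 87 (J = 3*(5 + 6*4) = 3*(5 + 24) = 3*29 = 87)
v = -84 (v = 3 - 1*87 = 3 - 87 = -84)
v*(-4 + 1*(-6)) = -84*(-4 + 1*(-6)) = -84*(-4 - 6) = -84*(-10) = 840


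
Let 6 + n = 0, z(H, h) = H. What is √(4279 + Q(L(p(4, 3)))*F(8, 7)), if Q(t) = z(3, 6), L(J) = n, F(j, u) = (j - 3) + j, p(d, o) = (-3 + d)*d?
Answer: √4318 ≈ 65.711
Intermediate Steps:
p(d, o) = d*(-3 + d)
n = -6 (n = -6 + 0 = -6)
F(j, u) = -3 + 2*j (F(j, u) = (-3 + j) + j = -3 + 2*j)
L(J) = -6
Q(t) = 3
√(4279 + Q(L(p(4, 3)))*F(8, 7)) = √(4279 + 3*(-3 + 2*8)) = √(4279 + 3*(-3 + 16)) = √(4279 + 3*13) = √(4279 + 39) = √4318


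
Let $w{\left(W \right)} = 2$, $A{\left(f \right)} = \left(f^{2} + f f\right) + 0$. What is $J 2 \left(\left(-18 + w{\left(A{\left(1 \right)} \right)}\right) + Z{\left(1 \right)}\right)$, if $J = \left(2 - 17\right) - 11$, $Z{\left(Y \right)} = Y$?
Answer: $780$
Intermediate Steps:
$A{\left(f \right)} = 2 f^{2}$ ($A{\left(f \right)} = \left(f^{2} + f^{2}\right) + 0 = 2 f^{2} + 0 = 2 f^{2}$)
$J = -26$ ($J = -15 - 11 = -26$)
$J 2 \left(\left(-18 + w{\left(A{\left(1 \right)} \right)}\right) + Z{\left(1 \right)}\right) = \left(-26\right) 2 \left(\left(-18 + 2\right) + 1\right) = - 52 \left(-16 + 1\right) = \left(-52\right) \left(-15\right) = 780$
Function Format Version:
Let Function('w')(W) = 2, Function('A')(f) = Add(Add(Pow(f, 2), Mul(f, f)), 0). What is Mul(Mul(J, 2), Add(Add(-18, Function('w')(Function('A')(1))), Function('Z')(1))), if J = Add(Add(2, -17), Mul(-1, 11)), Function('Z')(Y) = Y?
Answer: 780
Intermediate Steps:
Function('A')(f) = Mul(2, Pow(f, 2)) (Function('A')(f) = Add(Add(Pow(f, 2), Pow(f, 2)), 0) = Add(Mul(2, Pow(f, 2)), 0) = Mul(2, Pow(f, 2)))
J = -26 (J = Add(-15, -11) = -26)
Mul(Mul(J, 2), Add(Add(-18, Function('w')(Function('A')(1))), Function('Z')(1))) = Mul(Mul(-26, 2), Add(Add(-18, 2), 1)) = Mul(-52, Add(-16, 1)) = Mul(-52, -15) = 780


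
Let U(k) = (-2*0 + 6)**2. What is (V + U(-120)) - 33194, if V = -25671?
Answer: -58829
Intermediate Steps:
U(k) = 36 (U(k) = (0 + 6)**2 = 6**2 = 36)
(V + U(-120)) - 33194 = (-25671 + 36) - 33194 = -25635 - 33194 = -58829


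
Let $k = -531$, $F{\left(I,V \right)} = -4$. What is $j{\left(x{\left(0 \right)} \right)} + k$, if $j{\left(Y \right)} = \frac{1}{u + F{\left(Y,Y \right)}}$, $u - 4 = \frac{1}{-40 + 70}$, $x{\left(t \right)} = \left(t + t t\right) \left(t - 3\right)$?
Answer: $-501$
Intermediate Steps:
$x{\left(t \right)} = \left(-3 + t\right) \left(t + t^{2}\right)$ ($x{\left(t \right)} = \left(t + t^{2}\right) \left(-3 + t\right) = \left(-3 + t\right) \left(t + t^{2}\right)$)
$u = \frac{121}{30}$ ($u = 4 + \frac{1}{-40 + 70} = 4 + \frac{1}{30} = \frac{121}{30} \approx 4.0333$)
$j{\left(Y \right)} = 30$ ($j{\left(Y \right)} = \frac{1}{\frac{121}{30} - 4} = \frac{1}{\frac{1}{30}} = 30$)
$j{\left(x{\left(0 \right)} \right)} + k = 30 - 531 = -501$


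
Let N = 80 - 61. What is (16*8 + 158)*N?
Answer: 5434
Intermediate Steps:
N = 19
(16*8 + 158)*N = (16*8 + 158)*19 = (128 + 158)*19 = 286*19 = 5434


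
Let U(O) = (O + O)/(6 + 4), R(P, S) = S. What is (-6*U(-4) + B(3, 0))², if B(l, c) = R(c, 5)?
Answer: 2401/25 ≈ 96.040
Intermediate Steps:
B(l, c) = 5
U(O) = O/5 (U(O) = (2*O)/10 = (2*O)*(⅒) = O/5)
(-6*U(-4) + B(3, 0))² = (-6*(-4)/5 + 5)² = (-6*(-⅘) + 5)² = (24/5 + 5)² = (49/5)² = 2401/25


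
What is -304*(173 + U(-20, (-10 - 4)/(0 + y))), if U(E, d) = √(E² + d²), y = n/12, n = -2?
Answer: -52592 - 1216*√466 ≈ -78842.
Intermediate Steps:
y = -⅙ (y = -2/12 = -2*1/12 = -⅙ ≈ -0.16667)
-304*(173 + U(-20, (-10 - 4)/(0 + y))) = -304*(173 + √((-20)² + ((-10 - 4)/(0 - ⅙))²)) = -304*(173 + √(400 + (-14/(-⅙))²)) = -304*(173 + √(400 + (-14*(-6))²)) = -304*(173 + √(400 + 84²)) = -304*(173 + √(400 + 7056)) = -304*(173 + √7456) = -304*(173 + 4*√466) = -52592 - 1216*√466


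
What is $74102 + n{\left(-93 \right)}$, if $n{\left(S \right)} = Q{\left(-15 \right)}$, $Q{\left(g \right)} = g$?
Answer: $74087$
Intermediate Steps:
$n{\left(S \right)} = -15$
$74102 + n{\left(-93 \right)} = 74102 - 15 = 74087$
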